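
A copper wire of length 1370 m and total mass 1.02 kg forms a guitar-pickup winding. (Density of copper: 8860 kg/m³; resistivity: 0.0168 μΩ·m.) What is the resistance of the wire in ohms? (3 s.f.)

ρ = 0.0168 μΩ·m = 1.68×10^-8 Ω·m
A = m/(density·L) = 1.02/(8860×1370) = 8.4032e-08 m²
R = ρL/A = (1.68×10^-8)(1370)/(8.4032e-08) = 274 Ω

274 Ω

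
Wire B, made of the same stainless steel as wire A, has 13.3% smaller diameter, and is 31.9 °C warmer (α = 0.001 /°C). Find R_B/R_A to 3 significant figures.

1.37

R ∝ ρL/d² with ρ ∝ (1+αΔT), so R_B/R_A = (1 − 13.3/100)⁻² × (1 + 0.001×31.9)
= 1.33 × 1.032 = 1.37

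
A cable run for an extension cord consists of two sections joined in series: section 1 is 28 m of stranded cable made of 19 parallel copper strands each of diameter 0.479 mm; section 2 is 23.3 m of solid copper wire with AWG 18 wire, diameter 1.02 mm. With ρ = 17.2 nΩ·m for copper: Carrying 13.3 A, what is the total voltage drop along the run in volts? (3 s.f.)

ρ = 17.2 nΩ·m = 1.72×10^-8 Ω·m
Section 1: A_strand = π(2.3950e-04)² = 1.802e-07 m²; R₁ = ρL/(N·A_s) = (1.72×10^-8)(28)/(19×1.802e-07) = 0.1407 Ω
Section 2: A = π(1.02/2 mm)² = π(5.1000e-04 m)² = 8.171e-07 m²
R₂ = (1.72×10^-8)(23.3)/(8.171e-07) = 0.4904 Ω
R = R₁ + R₂ = 0.6311 Ω
V = IR = 13.3 × 0.6311 = 8.39 V

8.39 V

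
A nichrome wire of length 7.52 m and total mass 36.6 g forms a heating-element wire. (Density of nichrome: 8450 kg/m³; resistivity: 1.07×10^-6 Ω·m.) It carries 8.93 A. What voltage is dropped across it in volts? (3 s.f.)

125 V

A = m/(density·L) = 0.0366/(8450×7.52) = 5.7598e-07 m²
R = ρL/A = (1.07×10^-6)(7.52)/(5.7598e-07) = 13.97 Ω
V = IR = 8.93 × 13.97 = 125 V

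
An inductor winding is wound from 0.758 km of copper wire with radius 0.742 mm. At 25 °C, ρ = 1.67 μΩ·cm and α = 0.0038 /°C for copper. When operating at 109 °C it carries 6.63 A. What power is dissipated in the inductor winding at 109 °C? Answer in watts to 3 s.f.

424 W

ρ = 1.67 μΩ·cm = 1.67×10^-8 Ω·m
A = πr² = π(7.4200e-04 m)² = 1.730e-06 m²
R₍25₎ = ρL/A = (1.67×10^-8)(758)/(1.730e-06) = 7.319 Ω
R₍109₎ = R₍25₎(1 + αΔT) = 7.319 × (1 + 0.0038×84) = 9.655 Ω
P = I²R = (6.63)² × 9.655 = 424 W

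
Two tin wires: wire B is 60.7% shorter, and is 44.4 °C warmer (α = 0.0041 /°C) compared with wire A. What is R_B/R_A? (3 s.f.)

0.465

R ∝ ρL/d² with ρ ∝ (1+αΔT), so R_B/R_A = (1 − 60.7/100) × (1 + 0.0041×44.4)
= 0.393 × 1.182 = 0.465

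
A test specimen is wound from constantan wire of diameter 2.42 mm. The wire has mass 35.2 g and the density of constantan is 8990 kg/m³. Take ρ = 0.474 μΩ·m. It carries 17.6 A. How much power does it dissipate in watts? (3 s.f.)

ρ = 0.474 μΩ·m = 4.74×10^-7 Ω·m
A = π(d/2)² = π(1.2100e-03 m)² = 4.5996e-06 m²
L = m/(density·A) = 0.0352/(8990×4.5996e-06) = 0.8513 m
R = ρL/A = (4.74×10^-7)(0.8513)/(4.5996e-06) = 0.08772 Ω
P = I²R = (17.6)² × 0.08772 = 27.2 W

27.2 W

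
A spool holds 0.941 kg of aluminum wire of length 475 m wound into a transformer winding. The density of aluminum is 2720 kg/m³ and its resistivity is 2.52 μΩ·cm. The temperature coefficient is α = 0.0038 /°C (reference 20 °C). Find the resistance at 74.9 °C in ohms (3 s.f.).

19.9 Ω

ρ = 2.52 μΩ·cm = 2.52×10^-8 Ω·m
A = m/(density·L) = 0.941/(2720×475) = 7.2833e-07 m²
R = ρL/A = (2.52×10^-8)(475)/(7.2833e-07) = 16.43 Ω
R(74.9 °C) = 16.43 × (1 + 0.0038×54.9) = 19.9 Ω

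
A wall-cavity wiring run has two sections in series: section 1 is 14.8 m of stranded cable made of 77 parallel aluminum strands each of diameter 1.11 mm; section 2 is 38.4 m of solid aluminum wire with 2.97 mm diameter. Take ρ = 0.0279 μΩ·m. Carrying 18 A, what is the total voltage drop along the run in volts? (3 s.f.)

ρ = 0.0279 μΩ·m = 2.79×10^-8 Ω·m
Section 1: A_strand = π(5.5500e-04)² = 9.677e-07 m²; R₁ = ρL/(N·A_s) = (2.79×10^-8)(14.8)/(77×9.677e-07) = 0.005542 Ω
Section 2: A = π(d/2)² = π(1.4850e-03 m)² = 6.928e-06 m²
R₂ = (2.79×10^-8)(38.4)/(6.928e-06) = 0.1546 Ω
R = R₁ + R₂ = 0.1602 Ω
V = IR = 18 × 0.1602 = 2.88 V

2.88 V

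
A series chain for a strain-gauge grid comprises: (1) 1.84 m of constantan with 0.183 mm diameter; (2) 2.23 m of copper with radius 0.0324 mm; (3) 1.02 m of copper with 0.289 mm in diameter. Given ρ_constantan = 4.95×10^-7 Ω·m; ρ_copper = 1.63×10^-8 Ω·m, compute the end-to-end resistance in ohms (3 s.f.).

Seg 1: A = π(d/2)² = π(9.1500e-05 m)² = 2.630e-08 m²
R_1 = (4.95×10^-7)(1.84)/(2.630e-08) = 34.63 Ω
Seg 2: A = πr² = π(3.2400e-05 m)² = 3.298e-09 m²
R_2 = (1.63×10^-8)(2.23)/(3.298e-09) = 11.02 Ω
Seg 3: A = π(d/2)² = π(1.4450e-04 m)² = 6.560e-08 m²
R_3 = (1.63×10^-8)(1.02)/(6.560e-08) = 0.2535 Ω
R_total = R_1 + R_2 + R_3 = 45.9 Ω

45.9 Ω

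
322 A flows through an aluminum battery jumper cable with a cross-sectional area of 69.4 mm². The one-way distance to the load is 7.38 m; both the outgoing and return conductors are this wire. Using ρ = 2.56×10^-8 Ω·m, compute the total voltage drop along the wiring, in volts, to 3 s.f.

A = 69.4 mm² = 6.940e-05 m²
Total conductor length (both ways) L = 2 × 7.38 = 14.76 m
R = ρL/A = (2.56×10^-8)(14.76)/(6.940e-05) = 0.005445 Ω
V = IR = 322 × 0.005445 = 1.75 V

1.75 V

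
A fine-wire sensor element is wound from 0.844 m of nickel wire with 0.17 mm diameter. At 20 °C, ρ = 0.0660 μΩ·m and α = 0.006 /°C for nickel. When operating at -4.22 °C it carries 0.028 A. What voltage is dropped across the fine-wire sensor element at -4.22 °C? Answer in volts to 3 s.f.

0.0587 V

ρ = 0.0660 μΩ·m = 6.60×10^-8 Ω·m
A = π(d/2)² = π(8.5000e-05 m)² = 2.270e-08 m²
R₍20₎ = ρL/A = (6.60×10^-8)(0.844)/(2.270e-08) = 2.454 Ω
R₍-4.22₎ = R₍20₎(1 + αΔT) = 2.454 × (1 + 0.006×-24.2) = 2.098 Ω
V = IR = 0.028 × 2.098 = 0.0587 V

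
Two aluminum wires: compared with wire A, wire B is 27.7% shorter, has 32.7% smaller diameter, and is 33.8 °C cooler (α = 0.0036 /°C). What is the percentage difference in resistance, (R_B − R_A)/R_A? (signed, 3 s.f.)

40.2%

R ∝ ρL/d² with ρ ∝ (1+αΔT), so R_B/R_A = (1 − 27.7/100) × (1 − 32.7/100)⁻² × (1 − 0.0036×33.8)
= 0.723 × 2.208 × 0.8783 = 1.402
(R_B − R_A)/R_A = 1.402 − 1 = 40.2%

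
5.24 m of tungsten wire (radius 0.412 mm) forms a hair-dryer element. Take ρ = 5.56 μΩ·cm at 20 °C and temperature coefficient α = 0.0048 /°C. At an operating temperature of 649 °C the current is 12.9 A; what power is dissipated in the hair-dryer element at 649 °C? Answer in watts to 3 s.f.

365 W

ρ = 5.56 μΩ·cm = 5.56×10^-8 Ω·m
A = πr² = π(4.1200e-04 m)² = 5.333e-07 m²
R₍20₎ = ρL/A = (5.56×10^-8)(5.24)/(5.333e-07) = 0.5463 Ω
R₍649₎ = R₍20₎(1 + αΔT) = 0.5463 × (1 + 0.0048×629) = 2.196 Ω
P = I²R = (12.9)² × 2.196 = 365 W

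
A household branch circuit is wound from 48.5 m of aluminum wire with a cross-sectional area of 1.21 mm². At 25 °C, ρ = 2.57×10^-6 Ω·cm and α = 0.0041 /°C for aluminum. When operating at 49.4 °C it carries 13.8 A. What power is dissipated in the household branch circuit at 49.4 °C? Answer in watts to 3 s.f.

216 W

ρ = 2.57×10^-6 Ω·cm = 2.57×10^-8 Ω·m
A = 1.21 mm² = 1.210e-06 m²
R₍25₎ = ρL/A = (2.57×10^-8)(48.5)/(1.210e-06) = 1.03 Ω
R₍49.4₎ = R₍25₎(1 + αΔT) = 1.03 × (1 + 0.0041×24.4) = 1.133 Ω
P = I²R = (13.8)² × 1.133 = 216 W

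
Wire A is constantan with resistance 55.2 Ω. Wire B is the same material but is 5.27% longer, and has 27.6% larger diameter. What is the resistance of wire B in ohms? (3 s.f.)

35.7 Ω

R ∝ L/d², so R_B/R_A = (1 + 5.27/100) × (1 + 27.6/100)⁻²
= 1.053 × 0.6142 = 0.6465
R_B = 0.6465 × 55.2 = 35.7 Ω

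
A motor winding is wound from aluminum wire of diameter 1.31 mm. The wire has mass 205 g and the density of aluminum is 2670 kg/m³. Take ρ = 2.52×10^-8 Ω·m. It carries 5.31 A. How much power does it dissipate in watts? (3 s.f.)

30.0 W

A = π(d/2)² = π(6.5500e-04 m)² = 1.3478e-06 m²
L = m/(density·A) = 0.205/(2670×1.3478e-06) = 56.97 m
R = ρL/A = (2.52×10^-8)(56.97)/(1.3478e-06) = 1.065 Ω
P = I²R = (5.31)² × 1.065 = 30.0 W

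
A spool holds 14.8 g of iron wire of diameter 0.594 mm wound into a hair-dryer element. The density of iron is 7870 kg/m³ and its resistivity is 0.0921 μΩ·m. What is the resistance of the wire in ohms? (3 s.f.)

ρ = 0.0921 μΩ·m = 9.21×10^-8 Ω·m
A = π(d/2)² = π(2.9700e-04 m)² = 2.7712e-07 m²
L = m/(density·A) = 0.0148/(7870×2.7712e-07) = 6.786 m
R = ρL/A = (9.21×10^-8)(6.786)/(2.7712e-07) = 2.26 Ω

2.26 Ω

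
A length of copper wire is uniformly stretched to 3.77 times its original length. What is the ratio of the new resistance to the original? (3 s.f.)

Volume constant ⇒ A' = A/k with k = 3.77. R' = ρ(kL)/(A/k) = k²R.
Factor = 14.2

14.2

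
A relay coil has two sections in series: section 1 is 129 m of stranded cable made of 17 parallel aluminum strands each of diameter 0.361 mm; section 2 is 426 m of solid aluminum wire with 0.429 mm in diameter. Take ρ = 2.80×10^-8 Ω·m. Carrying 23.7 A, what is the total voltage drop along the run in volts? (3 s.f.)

Section 1: A_strand = π(1.8050e-04)² = 1.024e-07 m²; R₁ = ρL/(N·A_s) = (2.80×10^-8)(129)/(17×1.024e-07) = 2.076 Ω
Section 2: A = π(d/2)² = π(2.1450e-04 m)² = 1.445e-07 m²
R₂ = (2.80×10^-8)(426)/(1.445e-07) = 82.52 Ω
R = R₁ + R₂ = 84.6 Ω
V = IR = 23.7 × 84.6 = 2000 V

2000 V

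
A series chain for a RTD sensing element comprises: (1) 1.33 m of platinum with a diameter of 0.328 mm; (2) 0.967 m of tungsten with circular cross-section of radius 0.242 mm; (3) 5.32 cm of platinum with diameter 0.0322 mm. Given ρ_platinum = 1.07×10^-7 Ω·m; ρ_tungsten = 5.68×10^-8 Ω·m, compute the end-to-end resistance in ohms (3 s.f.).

8.97 Ω

Seg 1: A = π(d/2)² = π(1.6400e-04 m)² = 8.450e-08 m²
R_1 = (1.07×10^-7)(1.33)/(8.450e-08) = 1.684 Ω
Seg 2: A = πr² = π(2.4200e-04 m)² = 1.840e-07 m²
R_2 = (5.68×10^-8)(0.967)/(1.840e-07) = 0.2985 Ω
Seg 3: A = π(d/2)² = π(1.6100e-05 m)² = 8.143e-10 m²
R_3 = (1.07×10^-7)(0.0532)/(8.143e-10) = 6.99 Ω
R_total = R_1 + R_2 + R_3 = 8.97 Ω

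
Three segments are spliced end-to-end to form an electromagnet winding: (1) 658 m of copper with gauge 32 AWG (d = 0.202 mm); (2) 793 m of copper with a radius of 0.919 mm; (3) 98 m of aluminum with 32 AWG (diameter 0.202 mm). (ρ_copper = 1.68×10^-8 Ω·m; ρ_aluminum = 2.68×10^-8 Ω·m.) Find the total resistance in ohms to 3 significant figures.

432 Ω

Seg 1: A = π(0.202/2 mm)² = π(1.0100e-04 m)² = 3.205e-08 m²
R_1 = (1.68×10^-8)(658)/(3.205e-08) = 344.9 Ω
Seg 2: A = πr² = π(9.1900e-04 m)² = 2.653e-06 m²
R_2 = (1.68×10^-8)(793)/(2.653e-06) = 5.021 Ω
Seg 3: A = π(0.202/2 mm)² = π(1.0100e-04 m)² = 3.205e-08 m²
R_3 = (2.68×10^-8)(98)/(3.205e-08) = 81.95 Ω
R_total = R_1 + R_2 + R_3 = 432 Ω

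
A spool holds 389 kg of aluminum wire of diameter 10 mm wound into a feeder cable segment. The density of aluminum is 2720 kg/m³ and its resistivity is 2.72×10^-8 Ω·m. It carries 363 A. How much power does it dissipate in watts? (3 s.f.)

A = π(d/2)² = π(5.0000e-03 m)² = 7.8540e-05 m²
L = m/(density·A) = 389/(2720×7.8540e-05) = 1821 m
R = ρL/A = (2.72×10^-8)(1821)/(7.8540e-05) = 0.6306 Ω
P = I²R = (363)² × 0.6306 = 83100 W

83100 W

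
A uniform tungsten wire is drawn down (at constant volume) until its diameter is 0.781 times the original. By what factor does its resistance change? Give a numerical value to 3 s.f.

2.69

Volume constant ⇒ L' = L/r² with r = 0.781. R' = ρL'/A' = ρ(L/r²)/(πr²d₀²/4) = R/r⁴.
Factor = 2.69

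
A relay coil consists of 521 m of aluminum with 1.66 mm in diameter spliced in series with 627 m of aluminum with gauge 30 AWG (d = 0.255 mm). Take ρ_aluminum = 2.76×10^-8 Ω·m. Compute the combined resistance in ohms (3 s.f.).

345 Ω

Segment 1: A = π(d/2)² = π(8.3000e-04 m)² = 2.164e-06 m²
R₁ = ρL/A = (2.76×10^-8)(521)/(2.164e-06) = 6.644 Ω
Segment 2: A = π(0.255/2 mm)² = π(1.2750e-04 m)² = 5.107e-08 m²
R₂ = (2.76×10^-8)(627)/(5.107e-08) = 338.8 Ω
R = R₁ + R₂ = 345 Ω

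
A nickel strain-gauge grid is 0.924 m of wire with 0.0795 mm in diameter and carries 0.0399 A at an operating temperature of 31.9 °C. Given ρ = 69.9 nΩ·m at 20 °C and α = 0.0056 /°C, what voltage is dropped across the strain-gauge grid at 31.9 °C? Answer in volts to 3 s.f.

0.554 V

ρ = 69.9 nΩ·m = 6.99×10^-8 Ω·m
A = π(d/2)² = π(3.9750e-05 m)² = 4.964e-09 m²
R₍20₎ = ρL/A = (6.99×10^-8)(0.924)/(4.964e-09) = 13.01 Ω
R₍31.9₎ = R₍20₎(1 + αΔT) = 13.01 × (1 + 0.0056×11.9) = 13.88 Ω
V = IR = 0.0399 × 13.88 = 0.554 V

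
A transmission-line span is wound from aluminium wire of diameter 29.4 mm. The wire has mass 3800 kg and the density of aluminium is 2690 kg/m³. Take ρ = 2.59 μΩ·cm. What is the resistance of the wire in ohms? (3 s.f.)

0.0794 Ω

ρ = 2.59 μΩ·cm = 2.59×10^-8 Ω·m
A = π(d/2)² = π(1.4700e-02 m)² = 6.7887e-04 m²
L = m/(density·A) = 3800/(2690×6.7887e-04) = 2081 m
R = ρL/A = (2.59×10^-8)(2081)/(6.7887e-04) = 0.0794 Ω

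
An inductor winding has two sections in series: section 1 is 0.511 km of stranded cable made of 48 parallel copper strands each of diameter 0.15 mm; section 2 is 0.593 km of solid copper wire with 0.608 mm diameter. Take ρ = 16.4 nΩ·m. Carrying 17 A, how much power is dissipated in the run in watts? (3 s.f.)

12500 W

ρ = 16.4 nΩ·m = 1.64×10^-8 Ω·m
Section 1: A_strand = π(7.5000e-05)² = 1.767e-08 m²; R₁ = ρL/(N·A_s) = (1.64×10^-8)(511)/(48×1.767e-08) = 9.88 Ω
Section 2: A = π(d/2)² = π(3.0400e-04 m)² = 2.903e-07 m²
R₂ = (1.64×10^-8)(593)/(2.903e-07) = 33.5 Ω
R = R₁ + R₂ = 43.38 Ω
P = I²R = (17)² × 43.38 = 12500 W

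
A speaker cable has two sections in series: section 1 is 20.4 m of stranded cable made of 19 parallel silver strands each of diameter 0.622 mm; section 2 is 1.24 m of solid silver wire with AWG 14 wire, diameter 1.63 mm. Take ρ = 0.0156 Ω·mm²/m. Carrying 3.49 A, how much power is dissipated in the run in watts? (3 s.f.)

ρ = 0.0156 Ω·mm²/m = 1.56×10^-8 Ω·m
Section 1: A_strand = π(3.1100e-04)² = 3.039e-07 m²; R₁ = ρL/(N·A_s) = (1.56×10^-8)(20.4)/(19×3.039e-07) = 0.05512 Ω
Section 2: A = π(1.63/2 mm)² = π(8.1500e-04 m)² = 2.087e-06 m²
R₂ = (1.56×10^-8)(1.24)/(2.087e-06) = 0.00927 Ω
R = R₁ + R₂ = 0.06439 Ω
P = I²R = (3.49)² × 0.06439 = 0.784 W

0.784 W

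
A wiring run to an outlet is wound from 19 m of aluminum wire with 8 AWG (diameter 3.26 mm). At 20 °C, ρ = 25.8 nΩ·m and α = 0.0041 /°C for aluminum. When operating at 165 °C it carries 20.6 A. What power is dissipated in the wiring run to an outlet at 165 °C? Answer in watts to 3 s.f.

ρ = 25.8 nΩ·m = 2.58×10^-8 Ω·m
A = π(3.26/2 mm)² = π(1.6300e-03 m)² = 8.347e-06 m²
R₍20₎ = ρL/A = (2.58×10^-8)(19)/(8.347e-06) = 0.05873 Ω
R₍165₎ = R₍20₎(1 + αΔT) = 0.05873 × (1 + 0.0041×145) = 0.09364 Ω
P = I²R = (20.6)² × 0.09364 = 39.7 W

39.7 W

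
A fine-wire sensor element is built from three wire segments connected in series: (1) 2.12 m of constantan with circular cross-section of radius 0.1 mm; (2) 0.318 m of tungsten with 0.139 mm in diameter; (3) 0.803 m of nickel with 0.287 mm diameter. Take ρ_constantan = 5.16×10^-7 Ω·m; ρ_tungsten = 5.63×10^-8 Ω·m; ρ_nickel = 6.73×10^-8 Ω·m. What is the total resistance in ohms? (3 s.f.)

36.8 Ω

Seg 1: A = πr² = π(1.0000e-04 m)² = 3.142e-08 m²
R_1 = (5.16×10^-7)(2.12)/(3.142e-08) = 34.82 Ω
Seg 2: A = π(d/2)² = π(6.9500e-05 m)² = 1.517e-08 m²
R_2 = (5.63×10^-8)(0.318)/(1.517e-08) = 1.18 Ω
Seg 3: A = π(d/2)² = π(1.4350e-04 m)² = 6.469e-08 m²
R_3 = (6.73×10^-8)(0.803)/(6.469e-08) = 0.8354 Ω
R_total = R_1 + R_2 + R_3 = 36.8 Ω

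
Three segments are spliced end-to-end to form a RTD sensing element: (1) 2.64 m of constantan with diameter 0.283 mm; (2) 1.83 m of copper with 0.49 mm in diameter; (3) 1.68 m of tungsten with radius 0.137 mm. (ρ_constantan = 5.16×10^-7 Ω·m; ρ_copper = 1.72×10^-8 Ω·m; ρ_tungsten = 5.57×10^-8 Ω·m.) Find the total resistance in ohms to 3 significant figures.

23.4 Ω

Seg 1: A = π(d/2)² = π(1.4150e-04 m)² = 6.290e-08 m²
R_1 = (5.16×10^-7)(2.64)/(6.290e-08) = 21.66 Ω
Seg 2: A = π(d/2)² = π(2.4500e-04 m)² = 1.886e-07 m²
R_2 = (1.72×10^-8)(1.83)/(1.886e-07) = 0.1669 Ω
Seg 3: A = πr² = π(1.3700e-04 m)² = 5.896e-08 m²
R_3 = (5.57×10^-8)(1.68)/(5.896e-08) = 1.587 Ω
R_total = R_1 + R_2 + R_3 = 23.4 Ω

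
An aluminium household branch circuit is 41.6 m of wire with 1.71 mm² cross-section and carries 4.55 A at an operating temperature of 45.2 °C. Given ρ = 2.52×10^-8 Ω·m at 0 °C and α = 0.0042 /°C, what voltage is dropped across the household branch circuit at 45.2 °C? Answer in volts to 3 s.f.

3.32 V

A = 1.71 mm² = 1.710e-06 m²
R₍0₎ = ρL/A = (2.52×10^-8)(41.6)/(1.710e-06) = 0.6131 Ω
R₍45.2₎ = R₍0₎(1 + αΔT) = 0.6131 × (1 + 0.0042×45.2) = 0.7294 Ω
V = IR = 4.55 × 0.7294 = 3.32 V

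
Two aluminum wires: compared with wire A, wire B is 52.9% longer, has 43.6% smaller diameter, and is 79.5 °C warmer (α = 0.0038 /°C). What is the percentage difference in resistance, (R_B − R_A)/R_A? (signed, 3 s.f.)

526%

R ∝ ρL/d² with ρ ∝ (1+αΔT), so R_B/R_A = (1 + 52.9/100) × (1 − 43.6/100)⁻² × (1 + 0.0038×79.5)
= 1.529 × 3.144 × 1.302 = 6.259
(R_B − R_A)/R_A = 6.259 − 1 = 526%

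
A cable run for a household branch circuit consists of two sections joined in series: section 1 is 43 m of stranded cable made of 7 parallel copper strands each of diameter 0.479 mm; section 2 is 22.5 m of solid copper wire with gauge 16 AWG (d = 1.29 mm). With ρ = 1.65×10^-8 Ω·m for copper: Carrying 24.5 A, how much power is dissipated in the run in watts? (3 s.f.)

508 W

Section 1: A_strand = π(2.3950e-04)² = 1.802e-07 m²; R₁ = ρL/(N·A_s) = (1.65×10^-8)(43)/(7×1.802e-07) = 0.5625 Ω
Section 2: A = π(1.29/2 mm)² = π(6.4500e-04 m)² = 1.307e-06 m²
R₂ = (1.65×10^-8)(22.5)/(1.307e-06) = 0.2841 Ω
R = R₁ + R₂ = 0.8465 Ω
P = I²R = (24.5)² × 0.8465 = 508 W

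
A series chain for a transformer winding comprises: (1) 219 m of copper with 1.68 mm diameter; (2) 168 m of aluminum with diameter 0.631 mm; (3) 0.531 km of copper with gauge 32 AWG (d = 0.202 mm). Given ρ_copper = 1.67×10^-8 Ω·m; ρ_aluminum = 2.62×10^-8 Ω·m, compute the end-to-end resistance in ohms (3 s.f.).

Seg 1: A = π(d/2)² = π(8.4000e-04 m)² = 2.217e-06 m²
R_1 = (1.67×10^-8)(219)/(2.217e-06) = 1.65 Ω
Seg 2: A = π(d/2)² = π(3.1550e-04 m)² = 3.127e-07 m²
R_2 = (2.62×10^-8)(168)/(3.127e-07) = 14.08 Ω
Seg 3: A = π(0.202/2 mm)² = π(1.0100e-04 m)² = 3.205e-08 m²
R_3 = (1.67×10^-8)(531)/(3.205e-08) = 276.7 Ω
R_total = R_1 + R_2 + R_3 = 292 Ω

292 Ω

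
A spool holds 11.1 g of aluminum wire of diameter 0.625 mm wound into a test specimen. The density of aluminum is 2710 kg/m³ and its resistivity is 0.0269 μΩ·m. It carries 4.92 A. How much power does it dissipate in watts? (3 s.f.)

ρ = 0.0269 μΩ·m = 2.69×10^-8 Ω·m
A = π(d/2)² = π(3.1250e-04 m)² = 3.0680e-07 m²
L = m/(density·A) = 0.0111/(2710×3.0680e-07) = 13.35 m
R = ρL/A = (2.69×10^-8)(13.35)/(3.0680e-07) = 1.171 Ω
P = I²R = (4.92)² × 1.171 = 28.3 W

28.3 W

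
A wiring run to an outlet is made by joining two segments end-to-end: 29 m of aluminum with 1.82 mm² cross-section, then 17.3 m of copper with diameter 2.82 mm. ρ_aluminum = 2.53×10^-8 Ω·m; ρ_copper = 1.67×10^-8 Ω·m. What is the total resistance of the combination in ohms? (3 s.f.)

Segment 1: A = 1.82 mm² = 1.820e-06 m²
R₁ = ρL/A = (2.53×10^-8)(29)/(1.820e-06) = 0.4031 Ω
Segment 2: A = π(d/2)² = π(1.4100e-03 m)² = 6.246e-06 m²
R₂ = (1.67×10^-8)(17.3)/(6.246e-06) = 0.04626 Ω
R = R₁ + R₂ = 0.449 Ω

0.449 Ω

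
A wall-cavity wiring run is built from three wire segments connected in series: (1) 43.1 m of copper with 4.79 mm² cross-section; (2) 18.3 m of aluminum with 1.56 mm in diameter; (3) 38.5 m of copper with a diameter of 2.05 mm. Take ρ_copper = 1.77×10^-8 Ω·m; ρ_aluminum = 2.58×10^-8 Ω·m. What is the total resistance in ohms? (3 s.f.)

0.613 Ω

Seg 1: A = 4.79 mm² = 4.790e-06 m²
R_1 = (1.77×10^-8)(43.1)/(4.790e-06) = 0.1593 Ω
Seg 2: A = π(d/2)² = π(7.8000e-04 m)² = 1.911e-06 m²
R_2 = (2.58×10^-8)(18.3)/(1.911e-06) = 0.247 Ω
Seg 3: A = π(d/2)² = π(1.0250e-03 m)² = 3.301e-06 m²
R_3 = (1.77×10^-8)(38.5)/(3.301e-06) = 0.2065 Ω
R_total = R_1 + R_2 + R_3 = 0.613 Ω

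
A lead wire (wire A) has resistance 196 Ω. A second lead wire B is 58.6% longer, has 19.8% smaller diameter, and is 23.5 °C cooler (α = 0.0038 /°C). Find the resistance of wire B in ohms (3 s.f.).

R ∝ ρL/d² with ρ ∝ (1+αΔT), so R_B/R_A = (1 + 58.6/100) × (1 − 19.8/100)⁻² × (1 − 0.0038×23.5)
= 1.586 × 1.555 × 0.9107 = 2.246
R_B = 2.246 × 196 = 440 Ω

440 Ω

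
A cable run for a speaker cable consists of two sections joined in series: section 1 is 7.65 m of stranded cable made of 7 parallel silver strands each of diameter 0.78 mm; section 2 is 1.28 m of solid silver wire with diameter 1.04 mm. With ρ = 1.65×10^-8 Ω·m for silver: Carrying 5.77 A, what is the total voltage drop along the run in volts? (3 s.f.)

0.361 V

Section 1: A_strand = π(3.9000e-04)² = 4.778e-07 m²; R₁ = ρL/(N·A_s) = (1.65×10^-8)(7.65)/(7×4.778e-07) = 0.03774 Ω
Section 2: A = π(d/2)² = π(5.2000e-04 m)² = 8.495e-07 m²
R₂ = (1.65×10^-8)(1.28)/(8.495e-07) = 0.02486 Ω
R = R₁ + R₂ = 0.0626 Ω
V = IR = 5.77 × 0.0626 = 0.361 V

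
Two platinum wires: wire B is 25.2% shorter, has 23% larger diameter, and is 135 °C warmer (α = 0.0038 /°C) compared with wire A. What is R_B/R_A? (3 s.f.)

R ∝ ρL/d² with ρ ∝ (1+αΔT), so R_B/R_A = (1 − 25.2/100) × (1 + 23/100)⁻² × (1 + 0.0038×135)
= 0.748 × 0.661 × 1.513 = 0.748

0.748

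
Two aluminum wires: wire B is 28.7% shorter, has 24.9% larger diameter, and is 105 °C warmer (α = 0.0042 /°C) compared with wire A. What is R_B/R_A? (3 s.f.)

0.659

R ∝ ρL/d² with ρ ∝ (1+αΔT), so R_B/R_A = (1 − 28.7/100) × (1 + 24.9/100)⁻² × (1 + 0.0042×105)
= 0.713 × 0.641 × 1.441 = 0.659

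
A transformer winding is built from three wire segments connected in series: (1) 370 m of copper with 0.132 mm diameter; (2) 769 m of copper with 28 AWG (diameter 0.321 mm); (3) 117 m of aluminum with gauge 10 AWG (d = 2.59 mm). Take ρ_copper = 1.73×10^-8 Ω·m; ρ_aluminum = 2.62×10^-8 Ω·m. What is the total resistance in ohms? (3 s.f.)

633 Ω

Seg 1: A = π(d/2)² = π(6.6000e-05 m)² = 1.368e-08 m²
R_1 = (1.73×10^-8)(370)/(1.368e-08) = 467.7 Ω
Seg 2: A = π(0.321/2 mm)² = π(1.6050e-04 m)² = 8.093e-08 m²
R_2 = (1.73×10^-8)(769)/(8.093e-08) = 164.4 Ω
Seg 3: A = π(2.59/2 mm)² = π(1.2950e-03 m)² = 5.269e-06 m²
R_3 = (2.62×10^-8)(117)/(5.269e-06) = 0.5818 Ω
R_total = R_1 + R_2 + R_3 = 633 Ω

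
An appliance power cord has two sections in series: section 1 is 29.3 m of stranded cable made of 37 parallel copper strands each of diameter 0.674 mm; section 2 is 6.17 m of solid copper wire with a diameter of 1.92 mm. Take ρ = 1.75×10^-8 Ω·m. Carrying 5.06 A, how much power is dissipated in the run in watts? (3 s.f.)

Section 1: A_strand = π(3.3700e-04)² = 3.568e-07 m²; R₁ = ρL/(N·A_s) = (1.75×10^-8)(29.3)/(37×3.568e-07) = 0.03884 Ω
Section 2: A = π(d/2)² = π(9.6000e-04 m)² = 2.895e-06 m²
R₂ = (1.75×10^-8)(6.17)/(2.895e-06) = 0.03729 Ω
R = R₁ + R₂ = 0.07613 Ω
P = I²R = (5.06)² × 0.07613 = 1.95 W

1.95 W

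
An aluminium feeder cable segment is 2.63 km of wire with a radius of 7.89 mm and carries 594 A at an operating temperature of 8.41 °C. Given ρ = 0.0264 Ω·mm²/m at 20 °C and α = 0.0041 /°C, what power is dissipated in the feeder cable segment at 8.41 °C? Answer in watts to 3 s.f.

1.19×10^5 W

ρ = 0.0264 Ω·mm²/m = 2.64×10^-8 Ω·m
A = πr² = π(7.8900e-03 m)² = 1.956e-04 m²
R₍20₎ = ρL/A = (2.64×10^-8)(2630)/(1.956e-04) = 0.355 Ω
R₍8.41₎ = R₍20₎(1 + αΔT) = 0.355 × (1 + 0.0041×-11.6) = 0.3382 Ω
P = I²R = (594)² × 0.3382 = 1.19×10^5 W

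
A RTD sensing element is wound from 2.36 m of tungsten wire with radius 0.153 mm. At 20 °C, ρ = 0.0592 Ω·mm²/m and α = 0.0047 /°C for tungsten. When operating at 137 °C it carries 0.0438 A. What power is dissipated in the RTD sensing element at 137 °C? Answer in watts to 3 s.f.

ρ = 0.0592 Ω·mm²/m = 5.92×10^-8 Ω·m
A = πr² = π(1.5300e-04 m)² = 7.354e-08 m²
R₍20₎ = ρL/A = (5.92×10^-8)(2.36)/(7.354e-08) = 1.9 Ω
R₍137₎ = R₍20₎(1 + αΔT) = 1.9 × (1 + 0.0047×117) = 2.944 Ω
P = I²R = (0.0438)² × 2.944 = 0.00565 W

0.00565 W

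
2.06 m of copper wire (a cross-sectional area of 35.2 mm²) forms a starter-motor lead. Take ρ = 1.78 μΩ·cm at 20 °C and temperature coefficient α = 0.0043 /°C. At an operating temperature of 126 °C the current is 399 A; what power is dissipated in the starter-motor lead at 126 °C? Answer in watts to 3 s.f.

ρ = 1.78 μΩ·cm = 1.78×10^-8 Ω·m
A = 35.2 mm² = 3.520e-05 m²
R₍20₎ = ρL/A = (1.78×10^-8)(2.06)/(3.520e-05) = 0.001042 Ω
R₍126₎ = R₍20₎(1 + αΔT) = 0.001042 × (1 + 0.0043×106) = 0.001517 Ω
P = I²R = (399)² × 0.001517 = 241 W

241 W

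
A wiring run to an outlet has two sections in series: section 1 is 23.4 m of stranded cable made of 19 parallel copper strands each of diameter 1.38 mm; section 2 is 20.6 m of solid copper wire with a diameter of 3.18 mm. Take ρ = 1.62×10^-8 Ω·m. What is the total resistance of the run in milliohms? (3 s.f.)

55.4 mΩ

Section 1: A_strand = π(6.9000e-04)² = 1.496e-06 m²; R₁ = ρL/(N·A_s) = (1.62×10^-8)(23.4)/(19×1.496e-06) = 0.01334 Ω
Section 2: A = π(d/2)² = π(1.5900e-03 m)² = 7.942e-06 m²
R₂ = (1.62×10^-8)(20.6)/(7.942e-06) = 0.04202 Ω
R = R₁ + R₂ = 55.4 mΩ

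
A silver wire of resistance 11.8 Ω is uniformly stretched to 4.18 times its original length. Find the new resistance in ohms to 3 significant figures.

Volume constant ⇒ A' = A/k with k = 4.18. R' = ρ(kL)/(A/k) = k²R.
R' = 17.47 × 11.8 = 206 Ω

206 Ω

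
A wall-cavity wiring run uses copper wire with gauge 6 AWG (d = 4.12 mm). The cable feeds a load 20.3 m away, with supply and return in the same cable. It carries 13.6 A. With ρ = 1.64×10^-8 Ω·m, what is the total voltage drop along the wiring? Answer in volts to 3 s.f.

A = π(4.12/2 mm)² = π(2.0600e-03 m)² = 1.333e-05 m²
Total conductor length (both ways) L = 2 × 20.3 = 40.6 m
R = ρL/A = (1.64×10^-8)(40.6)/(1.333e-05) = 0.04994 Ω
V = IR = 13.6 × 0.04994 = 0.679 V

0.679 V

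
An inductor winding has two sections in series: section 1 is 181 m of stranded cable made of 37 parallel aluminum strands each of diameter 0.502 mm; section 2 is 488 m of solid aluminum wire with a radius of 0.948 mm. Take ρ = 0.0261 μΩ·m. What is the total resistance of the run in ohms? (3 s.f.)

ρ = 0.0261 μΩ·m = 2.61×10^-8 Ω·m
Section 1: A_strand = π(2.5100e-04)² = 1.979e-07 m²; R₁ = ρL/(N·A_s) = (2.61×10^-8)(181)/(37×1.979e-07) = 0.6451 Ω
Section 2: A = πr² = π(9.4800e-04 m)² = 2.823e-06 m²
R₂ = (2.61×10^-8)(488)/(2.823e-06) = 4.511 Ω
R = R₁ + R₂ = 5.16 Ω

5.16 Ω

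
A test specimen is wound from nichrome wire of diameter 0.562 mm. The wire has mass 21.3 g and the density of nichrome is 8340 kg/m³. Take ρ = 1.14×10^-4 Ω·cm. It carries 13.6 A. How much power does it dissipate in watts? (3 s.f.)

8750 W

ρ = 1.14×10^-4 Ω·cm = 1.14×10^-6 Ω·m
A = π(d/2)² = π(2.8100e-04 m)² = 2.4806e-07 m²
L = m/(density·A) = 0.0213/(8340×2.4806e-07) = 10.3 m
R = ρL/A = (1.14×10^-6)(10.3)/(2.4806e-07) = 47.31 Ω
P = I²R = (13.6)² × 47.31 = 8750 W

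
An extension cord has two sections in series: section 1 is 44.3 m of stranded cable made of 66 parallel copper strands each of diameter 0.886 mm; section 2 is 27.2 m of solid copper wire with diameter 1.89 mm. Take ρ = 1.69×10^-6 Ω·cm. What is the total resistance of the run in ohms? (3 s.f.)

ρ = 1.69×10^-6 Ω·cm = 1.69×10^-8 Ω·m
Section 1: A_strand = π(4.4300e-04)² = 6.165e-07 m²; R₁ = ρL/(N·A_s) = (1.69×10^-8)(44.3)/(66×6.165e-07) = 0.0184 Ω
Section 2: A = π(d/2)² = π(9.4500e-04 m)² = 2.806e-06 m²
R₂ = (1.69×10^-8)(27.2)/(2.806e-06) = 0.1638 Ω
R = R₁ + R₂ = 0.182 Ω

0.182 Ω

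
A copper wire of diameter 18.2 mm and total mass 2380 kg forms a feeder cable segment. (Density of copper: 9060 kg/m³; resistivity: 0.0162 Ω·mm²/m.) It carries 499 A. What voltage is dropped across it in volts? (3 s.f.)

ρ = 0.0162 Ω·mm²/m = 1.62×10^-8 Ω·m
A = π(d/2)² = π(9.1000e-03 m)² = 2.6016e-04 m²
L = m/(density·A) = 2380/(9060×2.6016e-04) = 1010 m
R = ρL/A = (1.62×10^-8)(1010)/(2.6016e-04) = 0.06288 Ω
V = IR = 499 × 0.06288 = 31.4 V

31.4 V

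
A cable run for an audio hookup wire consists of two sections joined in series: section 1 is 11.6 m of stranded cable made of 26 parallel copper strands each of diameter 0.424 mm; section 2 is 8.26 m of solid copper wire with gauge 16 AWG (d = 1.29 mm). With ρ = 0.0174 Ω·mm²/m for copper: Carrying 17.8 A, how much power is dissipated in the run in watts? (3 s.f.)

ρ = 0.0174 Ω·mm²/m = 1.74×10^-8 Ω·m
Section 1: A_strand = π(2.1200e-04)² = 1.412e-07 m²; R₁ = ρL/(N·A_s) = (1.74×10^-8)(11.6)/(26×1.412e-07) = 0.05498 Ω
Section 2: A = π(1.29/2 mm)² = π(6.4500e-04 m)² = 1.307e-06 m²
R₂ = (1.74×10^-8)(8.26)/(1.307e-06) = 0.11 Ω
R = R₁ + R₂ = 0.1649 Ω
P = I²R = (17.8)² × 0.1649 = 52.3 W

52.3 W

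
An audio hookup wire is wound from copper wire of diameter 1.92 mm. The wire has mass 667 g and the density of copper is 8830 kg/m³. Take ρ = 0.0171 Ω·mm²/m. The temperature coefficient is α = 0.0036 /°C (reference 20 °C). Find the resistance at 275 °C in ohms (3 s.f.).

ρ = 0.0171 Ω·mm²/m = 1.71×10^-8 Ω·m
A = π(d/2)² = π(9.6000e-04 m)² = 2.8953e-06 m²
L = m/(density·A) = 0.667/(8830×2.8953e-06) = 26.09 m
R = ρL/A = (1.71×10^-8)(26.09)/(2.8953e-06) = 0.1541 Ω
R(275 °C) = 0.1541 × (1 + 0.0036×255) = 0.296 Ω

0.296 Ω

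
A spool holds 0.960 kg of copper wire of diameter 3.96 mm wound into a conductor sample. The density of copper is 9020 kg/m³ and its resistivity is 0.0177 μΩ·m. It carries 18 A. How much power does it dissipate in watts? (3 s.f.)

4.02 W

ρ = 0.0177 μΩ·m = 1.77×10^-8 Ω·m
A = π(d/2)² = π(1.9800e-03 m)² = 1.2316e-05 m²
L = m/(density·A) = 0.96/(9020×1.2316e-05) = 8.641 m
R = ρL/A = (1.77×10^-8)(8.641)/(1.2316e-05) = 0.01242 Ω
P = I²R = (18)² × 0.01242 = 4.02 W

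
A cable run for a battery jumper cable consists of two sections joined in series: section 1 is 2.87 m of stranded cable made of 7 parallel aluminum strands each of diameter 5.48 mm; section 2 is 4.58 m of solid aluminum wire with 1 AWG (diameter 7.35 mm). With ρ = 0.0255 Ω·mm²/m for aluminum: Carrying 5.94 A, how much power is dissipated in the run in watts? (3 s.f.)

ρ = 0.0255 Ω·mm²/m = 2.55×10^-8 Ω·m
Section 1: A_strand = π(2.7400e-03)² = 2.359e-05 m²; R₁ = ρL/(N·A_s) = (2.55×10^-8)(2.87)/(7×2.359e-05) = 4.433×10^-4 Ω
Section 2: A = π(7.35/2 mm)² = π(3.6750e-03 m)² = 4.243e-05 m²
R₂ = (2.55×10^-8)(4.58)/(4.243e-05) = 0.002753 Ω
R = R₁ + R₂ = 0.003196 Ω
P = I²R = (5.94)² × 0.003196 = 0.113 W

0.113 W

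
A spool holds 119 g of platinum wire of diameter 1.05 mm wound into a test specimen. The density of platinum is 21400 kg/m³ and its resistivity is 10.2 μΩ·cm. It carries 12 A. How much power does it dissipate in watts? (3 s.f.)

ρ = 10.2 μΩ·cm = 1.02×10^-7 Ω·m
A = π(d/2)² = π(5.2500e-04 m)² = 8.6590e-07 m²
L = m/(density·A) = 0.119/(21400×8.6590e-07) = 6.422 m
R = ρL/A = (1.02×10^-7)(6.422)/(8.6590e-07) = 0.7565 Ω
P = I²R = (12)² × 0.7565 = 109 W

109 W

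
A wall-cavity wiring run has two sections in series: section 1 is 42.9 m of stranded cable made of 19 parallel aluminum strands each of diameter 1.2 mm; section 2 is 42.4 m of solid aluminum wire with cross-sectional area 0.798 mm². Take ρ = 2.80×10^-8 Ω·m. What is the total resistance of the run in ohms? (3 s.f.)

1.54 Ω

Section 1: A_strand = π(6.0000e-04)² = 1.131e-06 m²; R₁ = ρL/(N·A_s) = (2.80×10^-8)(42.9)/(19×1.131e-06) = 0.0559 Ω
Section 2: A = 0.798 mm² = 7.980e-07 m²
R₂ = (2.80×10^-8)(42.4)/(7.980e-07) = 1.488 Ω
R = R₁ + R₂ = 1.54 Ω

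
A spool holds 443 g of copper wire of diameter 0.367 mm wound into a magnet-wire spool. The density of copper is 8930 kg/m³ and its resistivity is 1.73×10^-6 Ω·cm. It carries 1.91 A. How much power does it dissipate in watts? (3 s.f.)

280 W

ρ = 1.73×10^-6 Ω·cm = 1.73×10^-8 Ω·m
A = π(d/2)² = π(1.8350e-04 m)² = 1.0578e-07 m²
L = m/(density·A) = 0.443/(8930×1.0578e-07) = 469 m
R = ρL/A = (1.73×10^-8)(469)/(1.0578e-07) = 76.69 Ω
P = I²R = (1.91)² × 76.69 = 280 W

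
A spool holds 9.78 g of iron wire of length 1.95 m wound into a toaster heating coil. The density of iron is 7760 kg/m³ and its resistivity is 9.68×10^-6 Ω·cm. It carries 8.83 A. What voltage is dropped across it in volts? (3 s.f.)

ρ = 9.68×10^-6 Ω·cm = 9.68×10^-8 Ω·m
A = m/(density·L) = 0.00978/(7760×1.95) = 6.4631e-07 m²
R = ρL/A = (9.68×10^-8)(1.95)/(6.4631e-07) = 0.2921 Ω
V = IR = 8.83 × 0.2921 = 2.58 V

2.58 V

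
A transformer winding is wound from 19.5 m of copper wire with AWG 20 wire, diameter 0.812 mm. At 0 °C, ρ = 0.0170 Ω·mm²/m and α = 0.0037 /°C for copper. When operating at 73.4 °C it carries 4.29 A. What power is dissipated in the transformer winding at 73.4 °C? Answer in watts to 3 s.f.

ρ = 0.0170 Ω·mm²/m = 1.70×10^-8 Ω·m
A = π(0.812/2 mm)² = π(4.0600e-04 m)² = 5.178e-07 m²
R₍0₎ = ρL/A = (1.70×10^-8)(19.5)/(5.178e-07) = 0.6401 Ω
R₍73.4₎ = R₍0₎(1 + αΔT) = 0.6401 × (1 + 0.0037×73.4) = 0.814 Ω
P = I²R = (4.29)² × 0.814 = 15.0 W

15.0 W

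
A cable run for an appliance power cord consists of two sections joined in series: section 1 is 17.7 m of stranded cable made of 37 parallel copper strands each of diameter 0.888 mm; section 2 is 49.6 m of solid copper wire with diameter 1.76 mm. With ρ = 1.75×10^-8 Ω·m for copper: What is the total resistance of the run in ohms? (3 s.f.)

0.370 Ω

Section 1: A_strand = π(4.4400e-04)² = 6.193e-07 m²; R₁ = ρL/(N·A_s) = (1.75×10^-8)(17.7)/(37×6.193e-07) = 0.01352 Ω
Section 2: A = π(d/2)² = π(8.8000e-04 m)² = 2.433e-06 m²
R₂ = (1.75×10^-8)(49.6)/(2.433e-06) = 0.3568 Ω
R = R₁ + R₂ = 0.370 Ω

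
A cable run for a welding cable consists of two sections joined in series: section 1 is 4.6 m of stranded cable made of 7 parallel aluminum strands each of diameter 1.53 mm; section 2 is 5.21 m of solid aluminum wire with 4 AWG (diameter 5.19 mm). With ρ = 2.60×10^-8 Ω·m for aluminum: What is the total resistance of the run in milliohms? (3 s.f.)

15.7 mΩ

Section 1: A_strand = π(7.6500e-04)² = 1.839e-06 m²; R₁ = ρL/(N·A_s) = (2.60×10^-8)(4.6)/(7×1.839e-06) = 0.009293 Ω
Section 2: A = π(5.19/2 mm)² = π(2.5950e-03 m)² = 2.116e-05 m²
R₂ = (2.60×10^-8)(5.21)/(2.116e-05) = 0.006403 Ω
R = R₁ + R₂ = 15.7 mΩ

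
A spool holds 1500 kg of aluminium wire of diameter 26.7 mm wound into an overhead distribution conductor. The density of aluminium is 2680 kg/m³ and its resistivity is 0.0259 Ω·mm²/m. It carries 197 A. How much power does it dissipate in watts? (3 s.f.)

ρ = 0.0259 Ω·mm²/m = 2.59×10^-8 Ω·m
A = π(d/2)² = π(1.3350e-02 m)² = 5.5990e-04 m²
L = m/(density·A) = 1500/(2680×5.5990e-04) = 999.6 m
R = ρL/A = (2.59×10^-8)(999.6)/(5.5990e-04) = 0.04624 Ω
P = I²R = (197)² × 0.04624 = 1790 W

1790 W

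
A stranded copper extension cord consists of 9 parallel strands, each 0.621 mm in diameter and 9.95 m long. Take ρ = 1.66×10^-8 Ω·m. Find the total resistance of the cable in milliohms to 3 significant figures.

60.6 mΩ

A_strand = π(3.1050e-04 m)² = 3.029e-07 m²
R_strand = ρL/A = (1.66×10^-8)(9.95)/(3.029e-07) = 0.5453 Ω
R_total = R_strand/N = 0.5453/9 = 60.6 mΩ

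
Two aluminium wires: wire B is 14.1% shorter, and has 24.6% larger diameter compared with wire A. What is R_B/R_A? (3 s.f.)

0.553

R ∝ L/d², so R_B/R_A = (1 − 14.1/100) × (1 + 24.6/100)⁻²
= 0.859 × 0.6441 = 0.553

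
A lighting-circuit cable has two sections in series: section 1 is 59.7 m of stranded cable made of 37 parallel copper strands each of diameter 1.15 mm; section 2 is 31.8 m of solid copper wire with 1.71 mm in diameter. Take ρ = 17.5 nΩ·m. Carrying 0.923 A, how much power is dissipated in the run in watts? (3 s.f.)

0.230 W

ρ = 17.5 nΩ·m = 1.75×10^-8 Ω·m
Section 1: A_strand = π(5.7500e-04)² = 1.039e-06 m²; R₁ = ρL/(N·A_s) = (1.75×10^-8)(59.7)/(37×1.039e-06) = 0.02718 Ω
Section 2: A = π(d/2)² = π(8.5500e-04 m)² = 2.297e-06 m²
R₂ = (1.75×10^-8)(31.8)/(2.297e-06) = 0.2423 Ω
R = R₁ + R₂ = 0.2695 Ω
P = I²R = (0.923)² × 0.2695 = 0.230 W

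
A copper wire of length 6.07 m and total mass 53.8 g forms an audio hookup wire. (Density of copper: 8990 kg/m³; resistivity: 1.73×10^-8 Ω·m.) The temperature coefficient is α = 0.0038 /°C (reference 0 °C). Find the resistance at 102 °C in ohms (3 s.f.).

A = m/(density·L) = 0.0538/(8990×6.07) = 9.8590e-07 m²
R = ρL/A = (1.73×10^-8)(6.07)/(9.8590e-07) = 0.1065 Ω
R(102 °C) = 0.1065 × (1 + 0.0038×102) = 0.148 Ω

0.148 Ω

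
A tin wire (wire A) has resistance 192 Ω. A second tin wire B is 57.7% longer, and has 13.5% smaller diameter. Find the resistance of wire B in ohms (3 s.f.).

405 Ω

R ∝ L/d², so R_B/R_A = (1 + 57.7/100) × (1 − 13.5/100)⁻²
= 1.577 × 1.337 = 2.108
R_B = 2.108 × 192 = 405 Ω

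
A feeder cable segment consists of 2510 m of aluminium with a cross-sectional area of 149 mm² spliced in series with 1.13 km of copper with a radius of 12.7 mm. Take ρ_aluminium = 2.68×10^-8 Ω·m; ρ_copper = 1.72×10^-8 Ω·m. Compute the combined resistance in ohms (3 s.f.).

0.490 Ω

Segment 1: A = 149 mm² = 1.490e-04 m²
R₁ = ρL/A = (2.68×10^-8)(2510)/(1.490e-04) = 0.4515 Ω
Segment 2: A = πr² = π(1.2700e-02 m)² = 5.067e-04 m²
R₂ = (1.72×10^-8)(1130)/(5.067e-04) = 0.03836 Ω
R = R₁ + R₂ = 0.490 Ω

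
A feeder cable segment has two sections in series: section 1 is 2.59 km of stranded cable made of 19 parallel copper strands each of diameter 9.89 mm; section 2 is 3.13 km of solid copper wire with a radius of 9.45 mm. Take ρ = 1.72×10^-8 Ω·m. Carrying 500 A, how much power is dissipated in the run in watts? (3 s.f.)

55600 W

Section 1: A_strand = π(4.9450e-03)² = 7.682e-05 m²; R₁ = ρL/(N·A_s) = (1.72×10^-8)(2590)/(19×7.682e-05) = 0.03052 Ω
Section 2: A = πr² = π(9.4500e-03 m)² = 2.806e-04 m²
R₂ = (1.72×10^-8)(3130)/(2.806e-04) = 0.1919 Ω
R = R₁ + R₂ = 0.2224 Ω
P = I²R = (500)² × 0.2224 = 55600 W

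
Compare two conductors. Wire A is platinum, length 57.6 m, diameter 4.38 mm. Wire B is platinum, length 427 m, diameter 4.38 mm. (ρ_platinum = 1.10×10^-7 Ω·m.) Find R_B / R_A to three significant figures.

7.41

R ∝ ρL/d², so R_B/R_A = (L_B/L_A)
= (427/57.6) = 7.41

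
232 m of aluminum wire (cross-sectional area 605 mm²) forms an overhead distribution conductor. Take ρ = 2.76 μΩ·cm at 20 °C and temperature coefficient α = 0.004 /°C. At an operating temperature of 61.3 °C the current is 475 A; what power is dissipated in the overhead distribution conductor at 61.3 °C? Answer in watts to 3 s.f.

ρ = 2.76 μΩ·cm = 2.76×10^-8 Ω·m
A = 605 mm² = 6.050e-04 m²
R₍20₎ = ρL/A = (2.76×10^-8)(232)/(6.050e-04) = 0.01058 Ω
R₍61.3₎ = R₍20₎(1 + αΔT) = 0.01058 × (1 + 0.004×41.3) = 0.01233 Ω
P = I²R = (475)² × 0.01233 = 2780 W

2780 W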